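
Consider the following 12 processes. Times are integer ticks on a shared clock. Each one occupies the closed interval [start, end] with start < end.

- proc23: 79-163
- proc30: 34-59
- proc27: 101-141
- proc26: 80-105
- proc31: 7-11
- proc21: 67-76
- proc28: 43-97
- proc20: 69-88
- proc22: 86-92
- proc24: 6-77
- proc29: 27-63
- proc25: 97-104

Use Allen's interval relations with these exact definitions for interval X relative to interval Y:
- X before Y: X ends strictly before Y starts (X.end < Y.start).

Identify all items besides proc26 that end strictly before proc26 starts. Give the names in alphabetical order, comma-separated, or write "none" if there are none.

Target proc26 = [80, 105].
proc20 [69, 88] → overlaps → no.
proc21 [67, 76] → before → yes.
proc22 [86, 92] → during → no.
proc23 [79, 163] → contains → no.
proc24 [6, 77] → before → yes.
proc25 [97, 104] → during → no.
proc27 [101, 141] → overlapped-by → no.
proc28 [43, 97] → overlaps → no.
proc29 [27, 63] → before → yes.
proc30 [34, 59] → before → yes.
proc31 [7, 11] → before → yes.
Result: proc21, proc24, proc29, proc30, proc31.

proc21, proc24, proc29, proc30, proc31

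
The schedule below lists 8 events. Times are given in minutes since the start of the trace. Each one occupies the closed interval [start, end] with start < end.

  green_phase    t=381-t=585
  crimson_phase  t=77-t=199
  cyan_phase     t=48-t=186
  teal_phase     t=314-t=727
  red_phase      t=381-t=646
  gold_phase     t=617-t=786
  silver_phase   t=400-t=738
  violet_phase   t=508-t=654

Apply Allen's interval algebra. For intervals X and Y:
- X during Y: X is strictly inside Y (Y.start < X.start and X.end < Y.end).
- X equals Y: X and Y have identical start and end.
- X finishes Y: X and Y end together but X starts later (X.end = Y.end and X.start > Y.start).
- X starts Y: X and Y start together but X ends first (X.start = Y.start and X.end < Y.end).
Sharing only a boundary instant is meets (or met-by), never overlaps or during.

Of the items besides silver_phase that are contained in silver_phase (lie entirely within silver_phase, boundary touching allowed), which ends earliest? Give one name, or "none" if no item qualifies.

Target silver_phase = [t=400, t=738].
crimson_phase [t=77, t=199] → before → excluded.
cyan_phase [t=48, t=186] → before → excluded.
gold_phase [t=617, t=786] → overlapped-by → excluded.
green_phase [t=381, t=585] → overlaps → excluded.
red_phase [t=381, t=646] → overlaps → excluded.
teal_phase [t=314, t=727] → overlaps → excluded.
violet_phase [t=508, t=654] → during → candidate.
Among candidates, earliest end is t=654 → violet_phase.

violet_phase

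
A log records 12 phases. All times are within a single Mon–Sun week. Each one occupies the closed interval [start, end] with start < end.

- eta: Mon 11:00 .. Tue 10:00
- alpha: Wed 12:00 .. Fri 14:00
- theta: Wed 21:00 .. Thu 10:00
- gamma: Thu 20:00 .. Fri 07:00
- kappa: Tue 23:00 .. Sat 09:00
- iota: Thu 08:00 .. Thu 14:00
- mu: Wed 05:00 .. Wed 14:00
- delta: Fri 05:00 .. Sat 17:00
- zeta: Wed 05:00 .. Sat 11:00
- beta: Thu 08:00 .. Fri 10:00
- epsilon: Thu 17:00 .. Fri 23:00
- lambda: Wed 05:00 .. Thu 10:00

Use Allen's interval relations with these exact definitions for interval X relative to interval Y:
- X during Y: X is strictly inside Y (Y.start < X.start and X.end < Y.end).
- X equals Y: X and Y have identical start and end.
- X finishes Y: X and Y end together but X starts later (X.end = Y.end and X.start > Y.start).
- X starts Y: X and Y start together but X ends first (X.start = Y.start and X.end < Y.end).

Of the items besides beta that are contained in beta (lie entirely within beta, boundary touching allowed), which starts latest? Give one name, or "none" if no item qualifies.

Target beta = [Thu 08:00, Fri 10:00].
alpha [Wed 12:00, Fri 14:00] → contains → excluded.
delta [Fri 05:00, Sat 17:00] → overlapped-by → excluded.
epsilon [Thu 17:00, Fri 23:00] → overlapped-by → excluded.
eta [Mon 11:00, Tue 10:00] → before → excluded.
gamma [Thu 20:00, Fri 07:00] → during → candidate.
iota [Thu 08:00, Thu 14:00] → starts → candidate.
kappa [Tue 23:00, Sat 09:00] → contains → excluded.
lambda [Wed 05:00, Thu 10:00] → overlaps → excluded.
mu [Wed 05:00, Wed 14:00] → before → excluded.
theta [Wed 21:00, Thu 10:00] → overlaps → excluded.
zeta [Wed 05:00, Sat 11:00] → contains → excluded.
Among candidates, latest start is Thu 20:00 → gamma.

gamma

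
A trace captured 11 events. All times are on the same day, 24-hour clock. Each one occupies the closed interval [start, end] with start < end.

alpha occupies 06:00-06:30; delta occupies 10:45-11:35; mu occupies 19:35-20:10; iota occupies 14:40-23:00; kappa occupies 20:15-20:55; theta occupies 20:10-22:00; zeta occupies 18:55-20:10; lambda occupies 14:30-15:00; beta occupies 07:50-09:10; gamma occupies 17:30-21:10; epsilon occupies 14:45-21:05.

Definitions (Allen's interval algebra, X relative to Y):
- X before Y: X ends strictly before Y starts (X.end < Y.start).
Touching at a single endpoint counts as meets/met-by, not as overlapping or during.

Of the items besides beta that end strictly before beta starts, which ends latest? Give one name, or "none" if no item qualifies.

Target beta = [07:50, 09:10].
alpha [06:00, 06:30] → before → candidate.
delta [10:45, 11:35] → after → excluded.
epsilon [14:45, 21:05] → after → excluded.
gamma [17:30, 21:10] → after → excluded.
iota [14:40, 23:00] → after → excluded.
kappa [20:15, 20:55] → after → excluded.
lambda [14:30, 15:00] → after → excluded.
mu [19:35, 20:10] → after → excluded.
theta [20:10, 22:00] → after → excluded.
zeta [18:55, 20:10] → after → excluded.
Among candidates, latest end is 06:30 → alpha.

alpha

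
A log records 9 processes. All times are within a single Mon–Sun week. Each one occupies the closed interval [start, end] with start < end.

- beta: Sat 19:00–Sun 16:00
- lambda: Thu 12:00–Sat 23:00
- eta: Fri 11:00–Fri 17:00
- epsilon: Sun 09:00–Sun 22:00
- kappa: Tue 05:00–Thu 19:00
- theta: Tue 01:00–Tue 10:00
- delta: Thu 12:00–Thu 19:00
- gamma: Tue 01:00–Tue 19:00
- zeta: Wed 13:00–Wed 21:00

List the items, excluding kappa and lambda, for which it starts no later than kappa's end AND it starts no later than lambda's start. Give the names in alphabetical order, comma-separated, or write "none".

delta, gamma, theta, zeta

Conditions: its start is no later than kappa's end (X.start <= Thu 19:00) AND its start is no later than lambda's start (X.start <= Thu 12:00).
beta: start Sat 19:00 <= Thu 19:00? ✗; start Sat 19:00 <= Thu 12:00? ✗ → no.
delta: start Thu 12:00 <= Thu 19:00? ✓; start Thu 12:00 <= Thu 12:00? ✓ → yes.
epsilon: start Sun 09:00 <= Thu 19:00? ✗; start Sun 09:00 <= Thu 12:00? ✗ → no.
eta: start Fri 11:00 <= Thu 19:00? ✗; start Fri 11:00 <= Thu 12:00? ✗ → no.
gamma: start Tue 01:00 <= Thu 19:00? ✓; start Tue 01:00 <= Thu 12:00? ✓ → yes.
theta: start Tue 01:00 <= Thu 19:00? ✓; start Tue 01:00 <= Thu 12:00? ✓ → yes.
zeta: start Wed 13:00 <= Thu 19:00? ✓; start Wed 13:00 <= Thu 12:00? ✓ → yes.
Result: delta, gamma, theta, zeta.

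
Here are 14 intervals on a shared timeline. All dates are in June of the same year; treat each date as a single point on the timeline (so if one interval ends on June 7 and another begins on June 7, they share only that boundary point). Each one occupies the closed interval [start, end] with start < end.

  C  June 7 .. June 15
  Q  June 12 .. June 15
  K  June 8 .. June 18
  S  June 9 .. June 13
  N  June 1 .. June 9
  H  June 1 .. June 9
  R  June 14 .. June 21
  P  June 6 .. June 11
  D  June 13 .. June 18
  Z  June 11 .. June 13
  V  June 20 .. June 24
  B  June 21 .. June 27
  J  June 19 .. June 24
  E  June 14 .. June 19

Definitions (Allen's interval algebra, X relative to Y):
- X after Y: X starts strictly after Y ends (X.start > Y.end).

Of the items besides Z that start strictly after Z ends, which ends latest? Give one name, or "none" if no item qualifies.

B

Target Z = [June 11, June 13].
B [June 21, June 27] → after → candidate.
C [June 7, June 15] → contains → excluded.
D [June 13, June 18] → met-by → excluded.
E [June 14, June 19] → after → candidate.
H [June 1, June 9] → before → excluded.
J [June 19, June 24] → after → candidate.
K [June 8, June 18] → contains → excluded.
N [June 1, June 9] → before → excluded.
P [June 6, June 11] → meets → excluded.
Q [June 12, June 15] → overlapped-by → excluded.
R [June 14, June 21] → after → candidate.
S [June 9, June 13] → finished-by → excluded.
V [June 20, June 24] → after → candidate.
Among candidates, latest end is June 27 → B.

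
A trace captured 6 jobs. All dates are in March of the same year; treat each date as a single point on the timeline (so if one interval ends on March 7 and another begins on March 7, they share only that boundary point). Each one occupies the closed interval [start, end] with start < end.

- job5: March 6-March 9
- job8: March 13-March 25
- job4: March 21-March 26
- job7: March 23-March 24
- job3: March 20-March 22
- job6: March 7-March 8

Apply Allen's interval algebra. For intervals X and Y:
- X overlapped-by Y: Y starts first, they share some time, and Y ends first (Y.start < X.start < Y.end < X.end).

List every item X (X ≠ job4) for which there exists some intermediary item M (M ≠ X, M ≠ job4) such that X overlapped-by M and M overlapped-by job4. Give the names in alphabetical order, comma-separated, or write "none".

Target job4 = [March 21, March 26].
Intermediaries M with M overlapped-by job4: none.
Union: none.

none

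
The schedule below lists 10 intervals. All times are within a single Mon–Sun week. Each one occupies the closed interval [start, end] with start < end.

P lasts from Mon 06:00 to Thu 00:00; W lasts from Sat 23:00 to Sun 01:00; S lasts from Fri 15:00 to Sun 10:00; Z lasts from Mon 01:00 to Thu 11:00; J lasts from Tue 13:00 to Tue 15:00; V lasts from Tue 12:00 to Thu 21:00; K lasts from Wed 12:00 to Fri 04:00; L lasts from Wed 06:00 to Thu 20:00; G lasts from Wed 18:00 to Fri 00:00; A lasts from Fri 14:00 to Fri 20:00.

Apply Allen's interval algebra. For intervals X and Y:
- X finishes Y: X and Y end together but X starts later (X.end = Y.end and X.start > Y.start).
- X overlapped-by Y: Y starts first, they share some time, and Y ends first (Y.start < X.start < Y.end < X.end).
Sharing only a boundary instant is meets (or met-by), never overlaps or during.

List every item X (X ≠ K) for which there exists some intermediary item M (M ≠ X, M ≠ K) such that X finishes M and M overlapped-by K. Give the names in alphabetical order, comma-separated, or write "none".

Target K = [Wed 12:00, Fri 04:00].
Intermediaries M with M overlapped-by K: none.
Union: none.

none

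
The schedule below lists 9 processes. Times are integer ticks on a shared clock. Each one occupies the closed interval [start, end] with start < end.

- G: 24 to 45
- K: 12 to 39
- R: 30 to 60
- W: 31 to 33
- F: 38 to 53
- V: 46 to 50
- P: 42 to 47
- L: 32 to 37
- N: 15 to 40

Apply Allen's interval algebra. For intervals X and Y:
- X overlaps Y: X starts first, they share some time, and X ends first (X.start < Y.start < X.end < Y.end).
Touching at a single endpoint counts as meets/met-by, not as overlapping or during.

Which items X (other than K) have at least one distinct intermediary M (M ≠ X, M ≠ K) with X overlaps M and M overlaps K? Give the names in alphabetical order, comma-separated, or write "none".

none

Target K = [12, 39].
Intermediaries M with M overlaps K: none.
Union: none.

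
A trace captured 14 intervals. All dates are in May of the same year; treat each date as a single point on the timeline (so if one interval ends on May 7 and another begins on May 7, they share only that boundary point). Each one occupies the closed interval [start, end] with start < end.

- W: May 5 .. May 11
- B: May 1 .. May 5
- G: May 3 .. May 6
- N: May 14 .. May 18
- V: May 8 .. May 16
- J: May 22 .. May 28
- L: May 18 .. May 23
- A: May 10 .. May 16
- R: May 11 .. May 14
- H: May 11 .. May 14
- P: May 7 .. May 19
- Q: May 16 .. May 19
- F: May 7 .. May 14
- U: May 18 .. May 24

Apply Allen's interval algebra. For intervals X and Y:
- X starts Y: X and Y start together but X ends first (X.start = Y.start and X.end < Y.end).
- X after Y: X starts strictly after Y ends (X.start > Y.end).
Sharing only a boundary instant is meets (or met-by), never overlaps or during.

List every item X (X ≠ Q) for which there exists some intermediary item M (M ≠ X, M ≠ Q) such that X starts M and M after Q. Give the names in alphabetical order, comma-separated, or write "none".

none

Target Q = [May 16, May 19].
Intermediaries M with M after Q: J.
Via J — items with X starts J: none.
Union: none.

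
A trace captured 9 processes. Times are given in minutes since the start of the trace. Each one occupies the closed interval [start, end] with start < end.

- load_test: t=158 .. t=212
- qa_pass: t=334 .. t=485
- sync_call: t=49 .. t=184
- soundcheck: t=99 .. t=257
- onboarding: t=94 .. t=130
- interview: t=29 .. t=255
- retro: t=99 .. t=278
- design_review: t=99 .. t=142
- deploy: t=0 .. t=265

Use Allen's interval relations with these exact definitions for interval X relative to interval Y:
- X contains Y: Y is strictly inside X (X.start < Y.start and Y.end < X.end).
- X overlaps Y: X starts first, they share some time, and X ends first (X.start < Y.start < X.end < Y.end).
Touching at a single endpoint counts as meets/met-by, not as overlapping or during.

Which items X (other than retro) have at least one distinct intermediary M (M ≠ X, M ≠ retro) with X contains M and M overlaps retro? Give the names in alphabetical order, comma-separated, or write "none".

deploy, interview, sync_call

Target retro = [t=99, t=278].
Intermediaries M with M overlaps retro: deploy, interview, onboarding, sync_call.
Via deploy — items with X contains deploy: none.
Via interview — items with X contains interview: deploy.
Via onboarding — items with X contains onboarding: deploy, interview, sync_call.
Via sync_call — items with X contains sync_call: deploy, interview.
Union: deploy, interview, sync_call.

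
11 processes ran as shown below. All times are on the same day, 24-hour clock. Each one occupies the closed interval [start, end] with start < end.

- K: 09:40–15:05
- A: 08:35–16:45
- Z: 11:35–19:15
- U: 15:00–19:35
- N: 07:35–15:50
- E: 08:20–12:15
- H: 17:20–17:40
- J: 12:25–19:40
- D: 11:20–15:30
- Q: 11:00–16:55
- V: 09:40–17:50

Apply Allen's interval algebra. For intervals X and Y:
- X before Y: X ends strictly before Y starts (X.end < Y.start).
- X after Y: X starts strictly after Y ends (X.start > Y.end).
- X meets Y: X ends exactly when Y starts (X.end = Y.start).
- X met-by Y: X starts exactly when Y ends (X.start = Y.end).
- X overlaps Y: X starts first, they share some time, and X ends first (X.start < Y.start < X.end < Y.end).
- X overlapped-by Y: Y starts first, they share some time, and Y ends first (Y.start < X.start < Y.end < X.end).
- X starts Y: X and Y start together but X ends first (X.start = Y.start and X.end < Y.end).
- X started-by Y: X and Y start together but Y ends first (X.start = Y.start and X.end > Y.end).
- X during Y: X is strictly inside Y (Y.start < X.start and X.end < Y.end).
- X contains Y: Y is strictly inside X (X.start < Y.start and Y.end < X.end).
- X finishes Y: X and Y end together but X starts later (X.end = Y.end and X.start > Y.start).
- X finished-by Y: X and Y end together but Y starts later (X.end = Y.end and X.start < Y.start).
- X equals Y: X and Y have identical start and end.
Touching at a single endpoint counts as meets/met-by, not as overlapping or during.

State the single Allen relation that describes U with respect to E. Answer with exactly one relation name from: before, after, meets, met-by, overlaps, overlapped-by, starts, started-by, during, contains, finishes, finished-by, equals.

U = [15:00, 19:35]; E = [08:20, 12:15].
Compare endpoints: U.start > E.start, U.start > E.end, U.end > E.start, U.end > E.end.
That pattern is 'after'.

after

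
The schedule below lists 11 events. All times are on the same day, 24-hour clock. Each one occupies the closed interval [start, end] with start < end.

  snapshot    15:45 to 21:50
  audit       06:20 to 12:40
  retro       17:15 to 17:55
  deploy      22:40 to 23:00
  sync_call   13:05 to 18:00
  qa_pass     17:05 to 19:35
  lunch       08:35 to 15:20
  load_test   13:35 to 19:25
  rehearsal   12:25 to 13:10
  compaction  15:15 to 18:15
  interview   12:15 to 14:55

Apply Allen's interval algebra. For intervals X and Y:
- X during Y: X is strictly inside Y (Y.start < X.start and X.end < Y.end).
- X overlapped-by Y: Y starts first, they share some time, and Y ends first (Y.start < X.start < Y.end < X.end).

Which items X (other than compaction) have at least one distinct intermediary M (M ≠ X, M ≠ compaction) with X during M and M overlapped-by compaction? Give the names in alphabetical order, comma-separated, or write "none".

qa_pass, retro

Target compaction = [15:15, 18:15].
Intermediaries M with M overlapped-by compaction: qa_pass, snapshot.
Via qa_pass — items with X during qa_pass: retro.
Via snapshot — items with X during snapshot: qa_pass, retro.
Union: qa_pass, retro.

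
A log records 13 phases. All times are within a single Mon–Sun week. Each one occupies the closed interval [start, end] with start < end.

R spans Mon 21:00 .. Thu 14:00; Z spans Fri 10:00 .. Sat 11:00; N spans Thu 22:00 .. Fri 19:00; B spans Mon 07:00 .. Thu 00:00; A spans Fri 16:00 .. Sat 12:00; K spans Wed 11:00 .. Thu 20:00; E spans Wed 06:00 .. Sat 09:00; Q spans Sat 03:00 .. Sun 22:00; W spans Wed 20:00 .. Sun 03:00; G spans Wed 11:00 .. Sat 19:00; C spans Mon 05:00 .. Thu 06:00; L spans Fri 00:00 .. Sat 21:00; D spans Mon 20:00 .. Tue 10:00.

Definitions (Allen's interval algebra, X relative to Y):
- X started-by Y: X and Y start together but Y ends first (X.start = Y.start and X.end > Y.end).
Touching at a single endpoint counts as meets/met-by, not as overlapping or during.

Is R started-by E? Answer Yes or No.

No

R = [Mon 21:00, Thu 14:00], E = [Wed 06:00, Sat 09:00].
Actual relation of R to E: overlaps.
Asked whether 'started-by' holds → No.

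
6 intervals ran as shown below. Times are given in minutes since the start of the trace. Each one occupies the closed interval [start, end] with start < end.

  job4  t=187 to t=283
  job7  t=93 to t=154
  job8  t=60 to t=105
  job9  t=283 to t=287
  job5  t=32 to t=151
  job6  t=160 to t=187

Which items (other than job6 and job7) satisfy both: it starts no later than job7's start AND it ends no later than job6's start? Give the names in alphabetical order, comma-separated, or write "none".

job5, job8

Conditions: its start is no later than job7's start (X.start <= t=93) AND its end is no later than job6's start (X.end <= t=160).
job4: start t=187 <= t=93? ✗; end t=283 <= t=160? ✗ → no.
job5: start t=32 <= t=93? ✓; end t=151 <= t=160? ✓ → yes.
job8: start t=60 <= t=93? ✓; end t=105 <= t=160? ✓ → yes.
job9: start t=283 <= t=93? ✗; end t=287 <= t=160? ✗ → no.
Result: job5, job8.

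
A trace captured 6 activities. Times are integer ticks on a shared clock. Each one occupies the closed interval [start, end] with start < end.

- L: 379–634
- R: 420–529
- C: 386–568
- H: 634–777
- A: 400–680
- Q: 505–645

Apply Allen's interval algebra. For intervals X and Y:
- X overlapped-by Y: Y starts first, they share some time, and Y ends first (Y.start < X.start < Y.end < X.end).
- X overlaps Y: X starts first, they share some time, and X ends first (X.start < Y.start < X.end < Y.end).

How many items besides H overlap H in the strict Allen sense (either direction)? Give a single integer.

2

Target H = [634, 777].
A [400, 680] → overlaps → counts.
C [386, 568] → before → no.
L [379, 634] → meets → no.
Q [505, 645] → overlaps → counts.
R [420, 529] → before → no.
Total: 2.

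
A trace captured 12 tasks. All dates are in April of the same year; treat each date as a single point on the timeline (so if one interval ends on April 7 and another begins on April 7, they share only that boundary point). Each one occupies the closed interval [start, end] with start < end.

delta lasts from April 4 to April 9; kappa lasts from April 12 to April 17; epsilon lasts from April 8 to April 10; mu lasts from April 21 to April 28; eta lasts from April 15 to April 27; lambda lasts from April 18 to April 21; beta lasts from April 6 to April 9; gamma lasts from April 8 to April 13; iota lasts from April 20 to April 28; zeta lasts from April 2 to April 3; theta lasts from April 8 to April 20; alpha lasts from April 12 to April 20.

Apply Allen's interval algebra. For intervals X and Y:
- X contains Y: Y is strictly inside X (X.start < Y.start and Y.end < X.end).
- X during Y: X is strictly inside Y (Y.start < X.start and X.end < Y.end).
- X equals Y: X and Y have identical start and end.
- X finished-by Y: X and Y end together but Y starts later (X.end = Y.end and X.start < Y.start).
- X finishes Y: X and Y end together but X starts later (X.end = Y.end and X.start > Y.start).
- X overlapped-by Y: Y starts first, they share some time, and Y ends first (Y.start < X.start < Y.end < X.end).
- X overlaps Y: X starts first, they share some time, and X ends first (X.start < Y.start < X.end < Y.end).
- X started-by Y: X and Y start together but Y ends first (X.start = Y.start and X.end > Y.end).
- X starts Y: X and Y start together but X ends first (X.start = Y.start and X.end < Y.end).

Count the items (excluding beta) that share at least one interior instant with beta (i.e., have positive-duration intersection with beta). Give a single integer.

4

Target beta = [April 6, April 9].
alpha [April 12, April 20] → after → no.
delta [April 4, April 9] → finished-by → counts.
epsilon [April 8, April 10] → overlapped-by → counts.
eta [April 15, April 27] → after → no.
gamma [April 8, April 13] → overlapped-by → counts.
iota [April 20, April 28] → after → no.
kappa [April 12, April 17] → after → no.
lambda [April 18, April 21] → after → no.
mu [April 21, April 28] → after → no.
theta [April 8, April 20] → overlapped-by → counts.
zeta [April 2, April 3] → before → no.
Total: 4.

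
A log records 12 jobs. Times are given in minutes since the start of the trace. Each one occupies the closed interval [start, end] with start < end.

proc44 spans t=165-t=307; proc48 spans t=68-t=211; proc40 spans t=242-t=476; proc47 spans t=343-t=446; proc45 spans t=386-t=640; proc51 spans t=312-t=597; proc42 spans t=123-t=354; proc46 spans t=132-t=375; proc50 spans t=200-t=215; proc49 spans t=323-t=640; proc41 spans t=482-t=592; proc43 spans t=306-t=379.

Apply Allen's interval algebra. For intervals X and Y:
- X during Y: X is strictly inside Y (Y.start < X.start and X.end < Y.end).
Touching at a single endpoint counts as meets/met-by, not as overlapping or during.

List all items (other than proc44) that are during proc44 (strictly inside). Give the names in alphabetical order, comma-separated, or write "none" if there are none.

proc50

Target proc44 = [t=165, t=307].
proc40 [t=242, t=476] → overlapped-by → no.
proc41 [t=482, t=592] → after → no.
proc42 [t=123, t=354] → contains → no.
proc43 [t=306, t=379] → overlapped-by → no.
proc45 [t=386, t=640] → after → no.
proc46 [t=132, t=375] → contains → no.
proc47 [t=343, t=446] → after → no.
proc48 [t=68, t=211] → overlaps → no.
proc49 [t=323, t=640] → after → no.
proc50 [t=200, t=215] → during → yes.
proc51 [t=312, t=597] → after → no.
Result: proc50.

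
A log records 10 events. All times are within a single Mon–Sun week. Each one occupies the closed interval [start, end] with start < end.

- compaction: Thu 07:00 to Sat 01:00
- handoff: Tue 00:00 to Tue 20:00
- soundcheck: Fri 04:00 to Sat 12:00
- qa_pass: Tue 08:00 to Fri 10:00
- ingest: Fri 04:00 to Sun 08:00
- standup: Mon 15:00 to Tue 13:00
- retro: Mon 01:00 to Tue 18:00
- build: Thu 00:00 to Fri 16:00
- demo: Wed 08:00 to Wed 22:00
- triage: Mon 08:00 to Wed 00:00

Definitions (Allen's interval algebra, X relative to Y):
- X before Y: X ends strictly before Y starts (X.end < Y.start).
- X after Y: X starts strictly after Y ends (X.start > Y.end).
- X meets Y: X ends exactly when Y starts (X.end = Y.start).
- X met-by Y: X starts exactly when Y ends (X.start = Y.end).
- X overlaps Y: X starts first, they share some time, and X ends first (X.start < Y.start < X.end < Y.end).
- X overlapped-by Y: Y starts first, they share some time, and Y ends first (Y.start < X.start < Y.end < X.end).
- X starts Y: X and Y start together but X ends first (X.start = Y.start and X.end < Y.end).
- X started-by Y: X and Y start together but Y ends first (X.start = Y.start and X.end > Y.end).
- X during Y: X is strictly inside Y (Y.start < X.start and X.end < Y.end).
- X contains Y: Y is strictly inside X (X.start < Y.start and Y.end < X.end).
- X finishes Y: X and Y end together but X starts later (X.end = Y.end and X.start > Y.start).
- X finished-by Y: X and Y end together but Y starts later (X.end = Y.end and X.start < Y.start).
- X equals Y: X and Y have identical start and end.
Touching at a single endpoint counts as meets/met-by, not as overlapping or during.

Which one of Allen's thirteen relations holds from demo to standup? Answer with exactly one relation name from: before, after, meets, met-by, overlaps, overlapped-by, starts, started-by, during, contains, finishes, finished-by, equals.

after

demo = [Wed 08:00, Wed 22:00]; standup = [Mon 15:00, Tue 13:00].
Compare endpoints: demo.start > standup.start, demo.start > standup.end, demo.end > standup.start, demo.end > standup.end.
That pattern is 'after'.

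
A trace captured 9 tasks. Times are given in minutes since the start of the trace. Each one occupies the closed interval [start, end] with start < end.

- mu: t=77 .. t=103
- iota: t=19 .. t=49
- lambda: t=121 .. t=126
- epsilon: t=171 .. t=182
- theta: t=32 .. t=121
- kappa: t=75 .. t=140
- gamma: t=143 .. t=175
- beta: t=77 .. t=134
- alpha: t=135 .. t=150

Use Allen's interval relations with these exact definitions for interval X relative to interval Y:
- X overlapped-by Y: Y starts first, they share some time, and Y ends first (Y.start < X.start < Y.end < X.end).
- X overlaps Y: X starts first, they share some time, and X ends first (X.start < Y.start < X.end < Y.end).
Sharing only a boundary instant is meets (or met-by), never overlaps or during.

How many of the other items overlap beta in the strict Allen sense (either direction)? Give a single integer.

Target beta = [t=77, t=134].
alpha [t=135, t=150] → after → no.
epsilon [t=171, t=182] → after → no.
gamma [t=143, t=175] → after → no.
iota [t=19, t=49] → before → no.
kappa [t=75, t=140] → contains → no.
lambda [t=121, t=126] → during → no.
mu [t=77, t=103] → starts → no.
theta [t=32, t=121] → overlaps → counts.
Total: 1.

1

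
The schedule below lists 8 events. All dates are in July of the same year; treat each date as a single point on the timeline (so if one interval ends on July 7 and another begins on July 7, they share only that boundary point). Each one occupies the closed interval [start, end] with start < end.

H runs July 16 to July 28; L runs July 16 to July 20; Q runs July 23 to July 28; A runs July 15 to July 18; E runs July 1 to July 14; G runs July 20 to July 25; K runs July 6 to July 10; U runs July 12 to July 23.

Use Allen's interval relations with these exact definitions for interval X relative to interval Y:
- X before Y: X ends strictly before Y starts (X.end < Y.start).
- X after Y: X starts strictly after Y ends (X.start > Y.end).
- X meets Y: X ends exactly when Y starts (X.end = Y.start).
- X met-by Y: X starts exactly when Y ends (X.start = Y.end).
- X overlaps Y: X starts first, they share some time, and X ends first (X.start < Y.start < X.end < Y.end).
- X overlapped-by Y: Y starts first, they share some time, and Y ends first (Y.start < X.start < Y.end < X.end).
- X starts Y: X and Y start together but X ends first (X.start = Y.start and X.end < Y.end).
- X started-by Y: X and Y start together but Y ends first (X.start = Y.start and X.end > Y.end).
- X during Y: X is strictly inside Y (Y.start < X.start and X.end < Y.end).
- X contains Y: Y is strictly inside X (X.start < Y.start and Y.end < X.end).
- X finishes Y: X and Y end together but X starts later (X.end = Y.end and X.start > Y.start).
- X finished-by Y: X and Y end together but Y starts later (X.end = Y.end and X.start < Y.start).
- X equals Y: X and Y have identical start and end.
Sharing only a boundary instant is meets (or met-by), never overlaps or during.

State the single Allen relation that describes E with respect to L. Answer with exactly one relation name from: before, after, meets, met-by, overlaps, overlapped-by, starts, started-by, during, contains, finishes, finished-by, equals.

before

E = [July 1, July 14]; L = [July 16, July 20].
Compare endpoints: E.start < L.start, E.start < L.end, E.end < L.start, E.end < L.end.
That pattern is 'before'.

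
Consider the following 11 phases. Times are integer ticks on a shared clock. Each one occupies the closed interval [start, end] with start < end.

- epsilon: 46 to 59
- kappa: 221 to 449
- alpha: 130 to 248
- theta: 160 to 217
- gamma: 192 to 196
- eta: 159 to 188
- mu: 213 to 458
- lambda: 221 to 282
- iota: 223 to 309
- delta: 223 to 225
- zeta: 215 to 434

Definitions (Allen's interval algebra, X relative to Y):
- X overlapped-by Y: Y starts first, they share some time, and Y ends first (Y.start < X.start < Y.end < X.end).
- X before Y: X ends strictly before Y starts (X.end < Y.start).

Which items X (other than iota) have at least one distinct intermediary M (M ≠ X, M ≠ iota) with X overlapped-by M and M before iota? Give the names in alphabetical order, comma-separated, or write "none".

mu, theta, zeta

Target iota = [223, 309].
Intermediaries M with M before iota: epsilon, eta, gamma, theta.
Via epsilon — items with X overlapped-by epsilon: none.
Via eta — items with X overlapped-by eta: theta.
Via gamma — items with X overlapped-by gamma: none.
Via theta — items with X overlapped-by theta: mu, zeta.
Union: mu, theta, zeta.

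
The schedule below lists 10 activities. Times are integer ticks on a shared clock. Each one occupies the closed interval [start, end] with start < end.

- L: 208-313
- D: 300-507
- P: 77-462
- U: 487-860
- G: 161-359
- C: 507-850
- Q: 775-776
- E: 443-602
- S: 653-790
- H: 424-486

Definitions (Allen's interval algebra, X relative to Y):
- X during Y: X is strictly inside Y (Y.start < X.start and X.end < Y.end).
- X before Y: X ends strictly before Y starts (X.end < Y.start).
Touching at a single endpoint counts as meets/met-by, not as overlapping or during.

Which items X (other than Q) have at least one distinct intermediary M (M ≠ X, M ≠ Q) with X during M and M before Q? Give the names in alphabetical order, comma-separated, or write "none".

G, H, L

Target Q = [775, 776].
Intermediaries M with M before Q: D, E, G, H, L, P.
Via D — items with X during D: H.
Via E — items with X during E: none.
Via G — items with X during G: L.
Via H — items with X during H: none.
Via L — items with X during L: none.
Via P — items with X during P: G, L.
Union: G, H, L.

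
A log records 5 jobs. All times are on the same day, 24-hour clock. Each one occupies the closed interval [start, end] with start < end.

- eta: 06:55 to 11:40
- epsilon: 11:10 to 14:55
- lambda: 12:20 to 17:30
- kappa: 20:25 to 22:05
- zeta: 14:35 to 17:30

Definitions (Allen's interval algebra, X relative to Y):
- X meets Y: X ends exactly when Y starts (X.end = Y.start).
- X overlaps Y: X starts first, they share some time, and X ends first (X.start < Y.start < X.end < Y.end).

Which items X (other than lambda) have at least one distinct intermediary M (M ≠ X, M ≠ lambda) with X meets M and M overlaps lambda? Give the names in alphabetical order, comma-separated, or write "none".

Target lambda = [12:20, 17:30].
Intermediaries M with M overlaps lambda: epsilon.
Via epsilon — items with X meets epsilon: none.
Union: none.

none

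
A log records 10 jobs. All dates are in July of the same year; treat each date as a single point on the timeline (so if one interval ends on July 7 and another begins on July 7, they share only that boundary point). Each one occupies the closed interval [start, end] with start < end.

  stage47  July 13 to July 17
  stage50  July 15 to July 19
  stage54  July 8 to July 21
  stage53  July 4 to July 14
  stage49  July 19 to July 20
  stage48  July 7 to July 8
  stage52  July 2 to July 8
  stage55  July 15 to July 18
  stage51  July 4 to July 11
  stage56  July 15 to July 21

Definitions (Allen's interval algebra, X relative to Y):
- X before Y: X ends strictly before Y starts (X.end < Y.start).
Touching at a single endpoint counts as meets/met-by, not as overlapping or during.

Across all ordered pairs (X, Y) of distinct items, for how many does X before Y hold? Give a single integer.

21

Checking all 90 ordered pairs for relation 'before'; matching pairs in alphabetical order:
(stage47, stage49): stage47 before stage49 ✓
(stage48, stage47): stage48 before stage47 ✓
(stage48, stage49): stage48 before stage49 ✓
(stage48, stage50): stage48 before stage50 ✓
(stage48, stage55): stage48 before stage55 ✓
(stage48, stage56): stage48 before stage56 ✓
(stage51, stage47): stage51 before stage47 ✓
(stage51, stage49): stage51 before stage49 ✓
(stage51, stage50): stage51 before stage50 ✓
(stage51, stage55): stage51 before stage55 ✓
(stage51, stage56): stage51 before stage56 ✓
(stage52, stage47): stage52 before stage47 ✓
(stage52, stage49): stage52 before stage49 ✓
(stage52, stage50): stage52 before stage50 ✓
(stage52, stage55): stage52 before stage55 ✓
(stage52, stage56): stage52 before stage56 ✓
(stage53, stage49): stage53 before stage49 ✓
(stage53, stage50): stage53 before stage50 ✓
(stage53, stage55): stage53 before stage55 ✓
(stage53, stage56): stage53 before stage56 ✓
(stage55, stage49): stage55 before stage49 ✓
Count: 21.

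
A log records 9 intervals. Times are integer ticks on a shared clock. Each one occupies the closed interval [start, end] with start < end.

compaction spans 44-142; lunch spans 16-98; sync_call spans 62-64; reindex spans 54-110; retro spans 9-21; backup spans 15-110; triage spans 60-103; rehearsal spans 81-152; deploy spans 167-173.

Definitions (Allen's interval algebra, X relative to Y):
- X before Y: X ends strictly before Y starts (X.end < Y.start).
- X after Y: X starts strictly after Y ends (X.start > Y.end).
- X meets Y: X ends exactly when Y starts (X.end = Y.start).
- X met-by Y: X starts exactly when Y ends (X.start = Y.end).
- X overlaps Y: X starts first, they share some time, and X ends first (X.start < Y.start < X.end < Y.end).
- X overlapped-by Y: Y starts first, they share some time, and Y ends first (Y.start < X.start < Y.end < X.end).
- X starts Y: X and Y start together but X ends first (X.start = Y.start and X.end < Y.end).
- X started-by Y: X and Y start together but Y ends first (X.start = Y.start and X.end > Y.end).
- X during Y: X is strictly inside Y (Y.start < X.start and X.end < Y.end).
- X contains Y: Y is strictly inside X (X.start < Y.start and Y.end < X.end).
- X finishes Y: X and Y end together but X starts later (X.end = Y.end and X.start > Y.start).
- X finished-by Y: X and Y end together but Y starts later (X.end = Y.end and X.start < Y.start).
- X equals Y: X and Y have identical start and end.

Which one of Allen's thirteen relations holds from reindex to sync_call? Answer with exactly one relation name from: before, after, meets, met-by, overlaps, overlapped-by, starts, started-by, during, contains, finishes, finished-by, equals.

reindex = [54, 110]; sync_call = [62, 64].
Compare endpoints: reindex.start < sync_call.start, reindex.start < sync_call.end, reindex.end > sync_call.start, reindex.end > sync_call.end.
That pattern is 'contains'.

contains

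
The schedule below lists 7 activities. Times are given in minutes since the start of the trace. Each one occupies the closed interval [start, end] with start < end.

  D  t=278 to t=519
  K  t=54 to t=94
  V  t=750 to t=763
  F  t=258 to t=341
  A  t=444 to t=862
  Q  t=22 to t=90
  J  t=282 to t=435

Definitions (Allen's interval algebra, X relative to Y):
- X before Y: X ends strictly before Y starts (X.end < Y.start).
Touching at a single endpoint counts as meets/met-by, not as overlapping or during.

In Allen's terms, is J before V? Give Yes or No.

J = [t=282, t=435], V = [t=750, t=763].
Actual relation of J to V: before.
Asked whether 'before' holds → Yes.

Yes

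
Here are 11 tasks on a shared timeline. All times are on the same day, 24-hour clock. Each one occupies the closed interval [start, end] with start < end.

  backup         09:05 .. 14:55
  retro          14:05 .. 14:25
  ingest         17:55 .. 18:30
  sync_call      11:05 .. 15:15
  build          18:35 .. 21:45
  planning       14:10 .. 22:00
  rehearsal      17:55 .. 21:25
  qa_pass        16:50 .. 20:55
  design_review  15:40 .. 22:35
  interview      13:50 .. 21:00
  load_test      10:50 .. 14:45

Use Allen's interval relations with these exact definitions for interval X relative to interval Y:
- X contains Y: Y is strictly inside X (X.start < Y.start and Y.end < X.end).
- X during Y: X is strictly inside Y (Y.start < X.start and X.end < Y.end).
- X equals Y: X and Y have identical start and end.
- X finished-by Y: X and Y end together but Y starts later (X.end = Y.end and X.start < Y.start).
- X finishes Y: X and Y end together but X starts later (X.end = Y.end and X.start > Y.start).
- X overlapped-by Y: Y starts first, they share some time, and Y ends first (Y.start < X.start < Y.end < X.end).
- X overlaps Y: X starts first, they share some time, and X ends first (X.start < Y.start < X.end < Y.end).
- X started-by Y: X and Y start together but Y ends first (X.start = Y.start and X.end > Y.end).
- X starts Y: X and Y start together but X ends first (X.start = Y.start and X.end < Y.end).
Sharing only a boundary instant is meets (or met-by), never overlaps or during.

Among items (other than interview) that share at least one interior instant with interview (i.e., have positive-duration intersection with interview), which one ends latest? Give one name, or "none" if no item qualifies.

design_review

Target interview = [13:50, 21:00].
backup [09:05, 14:55] → overlaps → candidate.
build [18:35, 21:45] → overlapped-by → candidate.
design_review [15:40, 22:35] → overlapped-by → candidate.
ingest [17:55, 18:30] → during → candidate.
load_test [10:50, 14:45] → overlaps → candidate.
planning [14:10, 22:00] → overlapped-by → candidate.
qa_pass [16:50, 20:55] → during → candidate.
rehearsal [17:55, 21:25] → overlapped-by → candidate.
retro [14:05, 14:25] → during → candidate.
sync_call [11:05, 15:15] → overlaps → candidate.
Among candidates, latest end is 22:35 → design_review.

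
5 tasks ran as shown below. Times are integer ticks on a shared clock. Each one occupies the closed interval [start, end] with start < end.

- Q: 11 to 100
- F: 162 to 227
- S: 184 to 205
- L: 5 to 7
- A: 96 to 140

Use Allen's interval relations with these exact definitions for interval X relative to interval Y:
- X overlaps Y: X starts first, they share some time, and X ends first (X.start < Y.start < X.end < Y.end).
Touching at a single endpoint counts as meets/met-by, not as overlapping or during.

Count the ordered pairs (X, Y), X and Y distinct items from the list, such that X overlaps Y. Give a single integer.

1

Checking all 20 ordered pairs for relation 'overlaps'; matching pairs in alphabetical order:
(Q, A): Q overlaps A ✓
Count: 1.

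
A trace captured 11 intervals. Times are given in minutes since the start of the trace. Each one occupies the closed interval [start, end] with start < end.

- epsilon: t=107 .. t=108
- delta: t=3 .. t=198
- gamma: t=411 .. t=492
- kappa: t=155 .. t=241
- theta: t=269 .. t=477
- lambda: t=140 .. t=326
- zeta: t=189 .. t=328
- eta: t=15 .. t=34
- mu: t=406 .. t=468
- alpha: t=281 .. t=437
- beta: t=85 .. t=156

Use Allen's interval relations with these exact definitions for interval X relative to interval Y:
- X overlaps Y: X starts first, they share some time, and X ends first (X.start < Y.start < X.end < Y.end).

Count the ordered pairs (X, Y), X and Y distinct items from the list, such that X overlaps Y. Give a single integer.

Checking all 110 ordered pairs for relation 'overlaps'; matching pairs in alphabetical order:
(alpha, gamma): alpha overlaps gamma ✓
(alpha, mu): alpha overlaps mu ✓
(beta, kappa): beta overlaps kappa ✓
(beta, lambda): beta overlaps lambda ✓
(delta, kappa): delta overlaps kappa ✓
(delta, lambda): delta overlaps lambda ✓
(delta, zeta): delta overlaps zeta ✓
(kappa, zeta): kappa overlaps zeta ✓
(lambda, alpha): lambda overlaps alpha ✓
(lambda, theta): lambda overlaps theta ✓
(lambda, zeta): lambda overlaps zeta ✓
(mu, gamma): mu overlaps gamma ✓
(theta, gamma): theta overlaps gamma ✓
(zeta, alpha): zeta overlaps alpha ✓
(zeta, theta): zeta overlaps theta ✓
Count: 15.

15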